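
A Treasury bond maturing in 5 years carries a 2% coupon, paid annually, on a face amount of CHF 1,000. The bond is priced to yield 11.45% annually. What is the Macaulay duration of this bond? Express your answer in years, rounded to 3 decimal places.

4.753 years

Periodic yield y = 0.1145. Discount each cash flow and weight by its year:
  t   CF        PV=CF/(1+0.1145)^t    t·PV
  1        20.00        17.9453        17.9453
  2        20.00        16.1016        32.2033
  3        20.00        14.4474        43.3422
  4        20.00        12.9631        51.8525
  5     1,020.00       593.1982     2,965.9909
  Σ                    654.6556     3,111.3341
Price P = Σ PV = 654.6556.
Macaulay duration = Σ(t·PV) / P = 3,111.3341 / 654.6556 = 4.75263 years.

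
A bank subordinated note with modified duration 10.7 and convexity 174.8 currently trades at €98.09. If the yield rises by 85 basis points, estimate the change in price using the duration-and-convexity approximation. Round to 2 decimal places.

-€8.30

Duration effect: -D_mod·Δy = -10.7 × (+0.0085) = -0.090950
Convexity effect: ½·C·(Δy)² = 0.5 × 174.8 × (0.0085)² = +0.00631465
ΔP/P ≈ -0.090950 + 0.00631465 = -0.08463535
ΔP ≈ 98.09 × (-0.08463535) = -8.3018814815.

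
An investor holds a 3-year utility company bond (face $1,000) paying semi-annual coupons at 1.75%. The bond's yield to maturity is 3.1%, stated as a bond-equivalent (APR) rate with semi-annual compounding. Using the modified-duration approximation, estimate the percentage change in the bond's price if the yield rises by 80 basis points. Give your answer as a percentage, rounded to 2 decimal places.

-2.31%

Periodic yield y = 0.0155. Modified duration first:
  t   CF        PV=CF/(1+0.0155)^t    t·PV
  1         8.75         8.6164         8.6164
  2         8.75         8.4849        16.9699
  3         8.75         8.3554        25.0663
  4         8.75         8.2279        32.9115
  5         8.75         8.1023        40.5115
  6     1,008.75       919.8224     5,518.9344
  Σ                    961.6094     5,643.0100
P = 961.6094; D_Mac = 5.86830 half-year periods = 2.93415 yrs; D_mod = 2.93415/(1+0.0155) = 2.88936 yrs.
ΔP/P ≈ -D_mod · Δy = -2.88936 × (+0.008) = -0.023115 = -2.3115%.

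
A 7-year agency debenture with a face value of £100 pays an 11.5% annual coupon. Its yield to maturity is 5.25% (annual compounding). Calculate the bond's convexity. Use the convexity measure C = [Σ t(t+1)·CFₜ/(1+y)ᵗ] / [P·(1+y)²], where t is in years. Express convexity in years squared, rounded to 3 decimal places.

With y = 0.0525:
  t   CF        PV=CF/(1+0.0525)^t    t·PV        t(t+1)·PV
  1        11.50        10.9264        10.9264          21.8527
  2        11.50        10.3813        20.7627          62.2881
  3        11.50         9.8635        29.5905         118.3621
  4        11.50         9.3715        37.4860         187.4301
  5        11.50         8.9040        44.5202         267.1213
  6        11.50         8.4599        50.7594         355.3158
  7       111.50        77.9328       545.5294       4,364.2354
  Σ                    135.8394       739.5747       5,376.6055
P = 135.8394.
Convexity = Σ t(t+1)·PV / [P·(1+y)²] = 5,376.6055 / (135.8394 × 1.107756) = 35.73042.

35.730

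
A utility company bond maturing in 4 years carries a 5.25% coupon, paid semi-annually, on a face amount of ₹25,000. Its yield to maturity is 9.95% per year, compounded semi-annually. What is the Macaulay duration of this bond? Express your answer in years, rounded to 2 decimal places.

3.62 years

Periodic yield y = 0.04975. Discount each cash flow and weight by its period:
  t   CF        PV=CF/(1+0.04975)^t    t·PV
  1       656.25       625.1488       625.1488
  2       656.25       595.5216     1,191.0433
  3       656.25       567.2985     1,701.8956
  4       656.25       540.4130     2,161.6520
  5       656.25       514.8016     2,574.0081
  6       656.25       490.4040     2,942.4241
  7       656.25       467.1627     3,270.1387
  8    25,656.25    17,398.2718   139,186.1748
  Σ                 21,199.0222   153,652.4853
Price P = Σ PV = 21,199.0222.
Macaulay duration = Σ(t·PV) / P = 153,652.4853 / 21,199.0222 = 7.24809 half-year periods.
In years: 7.24809 / 2 = 3.62405 years.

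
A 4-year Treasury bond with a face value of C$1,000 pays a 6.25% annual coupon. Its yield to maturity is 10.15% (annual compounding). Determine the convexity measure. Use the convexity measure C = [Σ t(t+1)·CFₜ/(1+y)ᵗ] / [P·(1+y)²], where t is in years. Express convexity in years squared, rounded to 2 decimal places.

14.49

With y = 0.1015:
  t   CF        PV=CF/(1+0.1015)^t    t·PV        t(t+1)·PV
  1        62.50        56.7408        56.7408         113.4816
  2        62.50        51.5123       103.0246         309.0739
  3        62.50        46.7656       140.2968         561.1872
  4     1,062.50       721.7569     2,887.0275      14,435.1376
  Σ                    876.7756     3,187.0897      15,418.8803
P = 876.7756.
Convexity = Σ t(t+1)·PV / [P·(1+y)²] = 15,418.8803 / (876.7756 × 1.213302) = 14.49424.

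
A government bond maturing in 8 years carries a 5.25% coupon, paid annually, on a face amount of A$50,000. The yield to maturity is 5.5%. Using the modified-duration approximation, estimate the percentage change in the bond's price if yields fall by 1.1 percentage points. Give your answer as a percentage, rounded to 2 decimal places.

+7.01%

Periodic yield y = 0.055. Modified duration first:
  t   CF        PV=CF/(1+0.055)^t    t·PV
  1     2,625.00     2,488.1517     2,488.1517
  2     2,625.00     2,358.4376     4,716.8752
  3     2,625.00     2,235.4859     6,706.4576
  4     2,625.00     2,118.9440     8,475.7758
  5     2,625.00     2,008.4777    10,042.3884
  6     2,625.00     1,903.7703    11,422.6219
  7     2,625.00     1,804.5216    12,631.6514
  8    52,625.00    34,290.3906   274,323.1246
  Σ                 49,208.1793   330,807.0464
P = 49,208.1793; D_Mac = 6.72260 yrs; D_mod = 6.72260/(1+0.055) = 6.37214 yrs.
ΔP/P ≈ -D_mod · Δy = -6.37214 × (-0.011) = +0.070093 = +7.0093%.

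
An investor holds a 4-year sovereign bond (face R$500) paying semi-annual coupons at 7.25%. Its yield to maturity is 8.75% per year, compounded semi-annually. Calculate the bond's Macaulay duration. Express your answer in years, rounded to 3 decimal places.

Periodic yield y = 0.04375. Discount each cash flow and weight by its period:
  t   CF        PV=CF/(1+0.04375)^t    t·PV
  1       18.125        17.3653        17.3653
  2       18.125        16.6374        33.2748
  3       18.125        15.9400        47.8200
  4       18.125        15.2719        61.0875
  5       18.125        14.6317        73.1586
  6       18.125        14.0184        84.1105
  7       18.125        13.4308        94.0158
  8      518.125       367.8431     2,942.7450
  Σ                    475.1386     3,353.5774
Price P = Σ PV = 475.1386.
Macaulay duration = Σ(t·PV) / P = 3,353.5774 / 475.1386 = 7.05810 half-year periods.
In years: 7.05810 / 2 = 3.52905 years.

3.529 years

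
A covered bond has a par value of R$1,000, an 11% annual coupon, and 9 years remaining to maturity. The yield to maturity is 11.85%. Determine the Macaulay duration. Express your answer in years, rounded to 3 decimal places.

Periodic yield y = 0.1185. Discount each cash flow and weight by its year:
  t   CF        PV=CF/(1+0.1185)^t    t·PV
  1       110.00        98.3460        98.3460
  2       110.00        87.9267       175.8534
  3       110.00        78.6113       235.8338
  4       110.00        70.2827       281.1310
  5       110.00        62.8366       314.1830
  6       110.00        56.1794       337.0761
  7       110.00        50.2274       351.5919
  8       110.00        44.9060       359.2483
  9     1,110.00       405.1344     3,646.2093
  Σ                    954.4505     5,799.4728
Price P = Σ PV = 954.4505.
Macaulay duration = Σ(t·PV) / P = 5,799.4728 / 954.4505 = 6.07624 years.

6.076 years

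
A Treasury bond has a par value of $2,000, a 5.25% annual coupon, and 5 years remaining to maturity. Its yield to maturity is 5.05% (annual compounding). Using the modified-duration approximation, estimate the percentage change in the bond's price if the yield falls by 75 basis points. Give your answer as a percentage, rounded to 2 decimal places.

Periodic yield y = 0.0505. Modified duration first:
  t   CF        PV=CF/(1+0.0505)^t    t·PV
  1       105.00        99.9524        99.9524
  2       105.00        95.1475       190.2949
  3       105.00        90.5735       271.7205
  4       105.00        86.2194       344.8777
  5     2,105.00     1,645.4012     8,227.0061
  Σ                  2,017.2940     9,133.8516
P = 2,017.2940; D_Mac = 4.52777 yrs; D_mod = 4.52777/(1+0.0505) = 4.31011 yrs.
ΔP/P ≈ -D_mod · Δy = -4.31011 × (-0.0075) = +0.032326 = +3.2326%.

+3.23%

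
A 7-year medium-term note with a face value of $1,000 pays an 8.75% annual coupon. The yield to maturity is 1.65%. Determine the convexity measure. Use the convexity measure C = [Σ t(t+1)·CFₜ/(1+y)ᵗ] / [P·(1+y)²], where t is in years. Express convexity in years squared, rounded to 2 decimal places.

41.85

With y = 0.0165:
  t   CF        PV=CF/(1+0.0165)^t    t·PV        t(t+1)·PV
  1        87.50        86.0797        86.0797         172.1594
  2        87.50        84.6824       169.3649         508.0946
  3        87.50        83.3078       249.9235         999.6941
  4        87.50        81.9556       327.8223       1,639.1116
  5        87.50        80.6253       403.1263       2,418.7579
  6        87.50        79.3165       475.8992       3,331.2946
  7     1,087.50       969.7897     6,788.5282      54,308.2254
  Σ                  1,465.7571     8,500.7441      63,377.3375
P = 1,465.7571.
Convexity = Σ t(t+1)·PV / [P·(1+y)²] = 63,377.3375 / (1,465.7571 × 1.033272) = 41.84632.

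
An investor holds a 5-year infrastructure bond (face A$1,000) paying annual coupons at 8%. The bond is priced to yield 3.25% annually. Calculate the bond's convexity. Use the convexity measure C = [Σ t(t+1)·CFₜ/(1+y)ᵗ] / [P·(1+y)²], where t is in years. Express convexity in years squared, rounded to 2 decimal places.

With y = 0.0325:
  t   CF        PV=CF/(1+0.0325)^t    t·PV        t(t+1)·PV
  1        80.00        77.4818        77.4818         154.9637
  2        80.00        75.0429       150.0859         450.2577
  3        80.00        72.6808       218.0425         872.1698
  4        80.00        70.3930       281.5722       1,407.8609
  5     1,080.00       920.3933     4,601.9666      27,611.7993
  Σ                  1,215.9920     5,329.1489      30,497.0514
P = 1,215.9920.
Convexity = Σ t(t+1)·PV / [P·(1+y)²] = 30,497.0514 / (1,215.9920 × 1.066056) = 23.52594.

23.53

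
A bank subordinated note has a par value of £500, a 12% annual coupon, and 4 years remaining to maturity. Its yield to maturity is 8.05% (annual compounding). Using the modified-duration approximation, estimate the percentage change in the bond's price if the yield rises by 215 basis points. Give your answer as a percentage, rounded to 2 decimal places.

Periodic yield y = 0.0805. Modified duration first:
  t   CF        PV=CF/(1+0.0805)^t    t·PV
  1        60.00        55.5298        55.5298
  2        60.00        51.3927       102.7855
  3        60.00        47.5638       142.6915
  4       560.00       410.8553     1,643.4214
  Σ                    565.3418     1,944.4282
P = 565.3418; D_Mac = 3.43939 yrs; D_mod = 3.43939/(1+0.0805) = 3.18314 yrs.
ΔP/P ≈ -D_mod · Δy = -3.18314 × (+0.0215) = -0.068438 = -6.8438%.

-6.84%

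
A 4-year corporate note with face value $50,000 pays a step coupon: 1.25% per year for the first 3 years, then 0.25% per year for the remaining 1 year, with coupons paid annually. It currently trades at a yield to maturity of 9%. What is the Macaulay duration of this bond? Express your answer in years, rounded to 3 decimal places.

Periodic yield y = 0.09. Discount each cash flow and weight by its year:
  t   CF        PV=CF/(1+0.09)^t    t·PV
  1       625.00       573.3945       573.3945
  2       625.00       526.0500     1,052.1000
  3       625.00       482.6147     1,447.8440
  4    50,125.00    35,509.8137   142,039.2548
  Σ                 37,091.8729   145,112.5933
Price P = Σ PV = 37,091.8729.
Macaulay duration = Σ(t·PV) / P = 145,112.5933 / 37,091.8729 = 3.91225 years.

3.912 years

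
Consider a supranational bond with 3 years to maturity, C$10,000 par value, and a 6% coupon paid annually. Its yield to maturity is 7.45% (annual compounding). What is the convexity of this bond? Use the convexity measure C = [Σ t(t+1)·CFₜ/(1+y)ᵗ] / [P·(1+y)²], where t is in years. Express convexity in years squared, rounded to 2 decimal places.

With y = 0.0745:
  t   CF        PV=CF/(1+0.0745)^t    t·PV        t(t+1)·PV
  1       600.00       558.3993       558.3993       1,116.7985
  2       600.00       519.6829     1,039.3658       3,118.0973
  3    10,600.00     8,544.4990    25,633.4971     102,533.9886
  Σ                  9,622.5812    27,231.2622     106,768.8844
P = 9,622.5812.
Convexity = Σ t(t+1)·PV / [P·(1+y)²] = 106,768.8844 / (9,622.5812 × 1.154550) = 9.61037.

9.61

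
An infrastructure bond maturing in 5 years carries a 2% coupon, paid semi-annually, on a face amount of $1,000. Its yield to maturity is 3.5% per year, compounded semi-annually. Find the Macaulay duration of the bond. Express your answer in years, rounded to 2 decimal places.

4.77 years

Periodic yield y = 0.0175. Discount each cash flow and weight by its period:
  t   CF        PV=CF/(1+0.0175)^t    t·PV
  1        10.00         9.8280         9.8280
  2        10.00         9.6590        19.3180
  3        10.00         9.4929        28.4786
  4        10.00         9.3296        37.3183
  5        10.00         9.1691        45.8456
  6        10.00         9.0114        54.0686
  7        10.00         8.8564        61.9951
  8        10.00         8.7041        69.6329
  9        10.00         8.5544        76.9897
  10    1,010.00       849.1359     8,491.3588
  Σ                    931.7408     8,894.8336
Price P = Σ PV = 931.7408.
Macaulay duration = Σ(t·PV) / P = 8,894.8336 / 931.7408 = 9.54647 half-year periods.
In years: 9.54647 / 2 = 4.77323 years.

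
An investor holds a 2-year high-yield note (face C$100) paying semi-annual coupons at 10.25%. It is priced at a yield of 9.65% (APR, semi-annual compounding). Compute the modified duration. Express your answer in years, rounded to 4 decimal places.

Periodic yield y = 0.04825. First find Macaulay duration:
  t   CF        PV=CF/(1+0.04825)^t    t·PV
  1        5.125         4.8891         4.8891
  2        5.125         4.6641         9.3281
  3        5.125         4.4494        13.3481
  4      105.125        87.0656       348.2623
  Σ                    101.0681       375.8277
P = 101.0681; Macaulay duration = 375.8277 / 101.0681 = 3.71856 half-year periods = 1.85928 years.
Modified duration = D_Mac / (1 + y) = 1.85928 / 1.04825 = 1.77370 years.

1.7737 years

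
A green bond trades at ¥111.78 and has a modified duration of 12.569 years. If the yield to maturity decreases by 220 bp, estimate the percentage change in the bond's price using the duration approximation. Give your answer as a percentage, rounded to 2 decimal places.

+27.65%

Duration approximation: ΔP/P ≈ -D_mod · Δy = -12.569 × (-0.022) = +0.276518.
As a percentage: +27.6518%.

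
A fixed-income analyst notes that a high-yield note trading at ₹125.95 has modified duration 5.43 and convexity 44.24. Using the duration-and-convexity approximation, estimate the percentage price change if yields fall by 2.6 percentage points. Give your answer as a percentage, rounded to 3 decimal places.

Duration effect: -D_mod·Δy = -5.43 × (-0.026) = +0.141180
Convexity effect: ½·C·(Δy)² = 0.5 × 44.24 × (-0.026)² = +0.01495312
ΔP/P ≈ +0.141180 + 0.01495312 = +0.15613312
= +15.613312%.

+15.613%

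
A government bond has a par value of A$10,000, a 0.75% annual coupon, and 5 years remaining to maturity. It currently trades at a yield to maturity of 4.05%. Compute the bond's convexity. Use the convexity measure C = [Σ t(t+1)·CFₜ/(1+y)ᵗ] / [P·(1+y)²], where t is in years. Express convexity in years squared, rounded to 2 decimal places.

27.11

With y = 0.0405:
  t   CF        PV=CF/(1+0.0405)^t    t·PV        t(t+1)·PV
  1        75.00        72.0807        72.0807         144.1615
  2        75.00        69.2751       138.5502         415.6505
  3        75.00        66.5787       199.7360         798.9438
  4        75.00        63.9872       255.9487       1,279.7435
  5    10,075.00     8,261.0382    41,305.1912     247,831.1470
  Σ                  8,532.9599    41,971.5067     250,469.6463
P = 8,532.9599.
Convexity = Σ t(t+1)·PV / [P·(1+y)²] = 250,469.6463 / (8,532.9599 × 1.082640) = 27.11260.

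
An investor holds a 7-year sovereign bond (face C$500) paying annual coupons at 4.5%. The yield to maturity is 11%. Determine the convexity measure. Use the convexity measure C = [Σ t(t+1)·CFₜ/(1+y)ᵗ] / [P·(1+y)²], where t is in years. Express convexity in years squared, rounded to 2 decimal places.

36.60

With y = 0.11:
  t   CF        PV=CF/(1+0.11)^t    t·PV        t(t+1)·PV
  1        22.50        20.2703        20.2703          40.5405
  2        22.50        18.2615        36.5230         109.5690
  3        22.50        16.4518        49.3554         197.4217
  4        22.50        14.8214        59.2858         296.4289
  5        22.50        13.3527        66.7633         400.5796
  6        22.50        12.0294        72.1765         505.2356
  7       522.50       251.6665     1,761.6656      14,093.3251
  Σ                    346.8536     2,066.0399      15,643.1005
P = 346.8536.
Convexity = Σ t(t+1)·PV / [P·(1+y)²] = 15,643.1005 / (346.8536 × 1.232100) = 36.60418.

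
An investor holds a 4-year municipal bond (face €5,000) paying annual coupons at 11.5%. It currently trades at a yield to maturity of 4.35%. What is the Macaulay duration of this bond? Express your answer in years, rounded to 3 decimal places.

3.489 years

Periodic yield y = 0.0435. Discount each cash flow and weight by its year:
  t   CF        PV=CF/(1+0.0435)^t    t·PV
  1       575.00       551.0302       551.0302
  2       575.00       528.0596     1,056.1192
  3       575.00       506.0466     1,518.1397
  4     5,575.00     4,701.9181    18,807.6723
  Σ                  6,287.0544    21,932.9614
Price P = Σ PV = 6,287.0544.
Macaulay duration = Σ(t·PV) / P = 21,932.9614 / 6,287.0544 = 3.48859 years.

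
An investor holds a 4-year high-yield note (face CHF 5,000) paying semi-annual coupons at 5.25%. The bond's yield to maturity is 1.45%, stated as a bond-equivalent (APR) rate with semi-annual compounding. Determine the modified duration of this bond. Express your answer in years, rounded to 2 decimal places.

3.66 years

Periodic yield y = 0.00725. First find Macaulay duration:
  t   CF        PV=CF/(1+0.00725)^t    t·PV
  1       131.25       130.3053       130.3053
  2       131.25       129.3674       258.7347
  3       131.25       128.4362       385.3086
  4       131.25       127.5118       510.0470
  5       131.25       126.5939       632.9697
  6       131.25       125.6827       754.0965
  7       131.25       124.7781       873.4467
  8     5,131.25     4,843.1171    38,744.9365
  Σ                  5,735.7925    42,289.8450
P = 5,735.7925; Macaulay duration = 42,289.8450 / 5,735.7925 = 7.37297 half-year periods = 3.68649 years.
Modified duration = D_Mac / (1 + y) = 3.68649 / 1.00725 = 3.65995 years.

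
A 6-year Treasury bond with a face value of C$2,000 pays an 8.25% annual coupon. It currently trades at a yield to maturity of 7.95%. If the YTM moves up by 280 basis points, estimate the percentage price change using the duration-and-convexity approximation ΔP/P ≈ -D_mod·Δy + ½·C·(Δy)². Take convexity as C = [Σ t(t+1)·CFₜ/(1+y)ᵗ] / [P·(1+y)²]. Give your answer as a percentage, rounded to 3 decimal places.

With y = 0.0795:
  t   CF        PV=CF/(1+0.0795)^t    t·PV        t(t+1)·PV
  1       165.00       152.8485       152.8485         305.6971
  2       165.00       141.5920       283.1840         849.5519
  3       165.00       131.1644       393.4932       1,573.9729
  4       165.00       121.5048       486.0191       2,430.0956
  5       165.00       112.5565       562.7827       3,376.6960
  6     2,165.00     1,368.1132     8,208.6790      57,460.7528
  Σ                  2,027.7794    10,087.0065      65,996.7662
P = 2,027.7794; D_Mac = 4.97441 yrs; D_mod = 4.60807 yrs; C = 27.92908.
Duration effect: -4.60807 × (+0.028) = -0.129026
Convexity effect: 0.5 × 27.92908 × (0.028)² = +0.0109482
ΔP/P ≈ -0.129026 + 0.0109482 = -0.118078 = -11.8078%.

-11.808%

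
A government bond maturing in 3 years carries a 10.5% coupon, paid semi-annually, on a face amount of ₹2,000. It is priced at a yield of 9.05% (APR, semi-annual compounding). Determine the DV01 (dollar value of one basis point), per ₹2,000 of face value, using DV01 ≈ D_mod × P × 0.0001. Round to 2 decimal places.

₹0.53

Periodic yield y = 0.04525.
  t   CF        PV=CF/(1+0.04525)^t    t·PV
  1       105.00       100.4544       100.4544
  2       105.00        96.1057       192.2113
  3       105.00        91.9451       275.8354
  4       105.00        87.9647       351.8589
  5       105.00        84.1566       420.7832
  6     2,105.00     1,614.1022     9,684.6135
  Σ                  2,074.7289    11,025.7568
P = 2,074.7289; D_Mac = 5.31431 half-year periods = 2.65716 yrs; D_mod = 2.54212 yrs.
DV01 ≈ 2.54212 × 2,074.7289 × 0.0001 = 0.527422.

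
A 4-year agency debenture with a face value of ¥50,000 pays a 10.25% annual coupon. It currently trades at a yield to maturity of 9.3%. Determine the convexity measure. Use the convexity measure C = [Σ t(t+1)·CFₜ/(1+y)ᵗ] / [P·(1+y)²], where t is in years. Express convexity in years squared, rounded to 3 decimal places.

With y = 0.093:
  t   CF        PV=CF/(1+0.093)^t    t·PV        t(t+1)·PV
  1     5,125.00     4,688.9296     4,688.9296       9,377.8591
  2     5,125.00     4,289.9630     8,579.9260      25,739.7780
  3     5,125.00     3,924.9433    11,774.8298      47,099.3192
  4    55,125.00    38,624.9522   154,499.8087     772,499.0435
  Σ                 51,528.7880   179,543.4940     854,715.9998
P = 51,528.7880.
Convexity = Σ t(t+1)·PV / [P·(1+y)²] = 854,715.9998 / (51,528.7880 × 1.194649) = 13.88454.

13.885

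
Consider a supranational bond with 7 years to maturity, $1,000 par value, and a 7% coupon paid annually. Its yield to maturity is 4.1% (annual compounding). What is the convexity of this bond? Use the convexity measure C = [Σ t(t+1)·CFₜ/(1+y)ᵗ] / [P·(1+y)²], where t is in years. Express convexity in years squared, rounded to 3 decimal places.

40.669

With y = 0.041:
  t   CF        PV=CF/(1+0.041)^t    t·PV        t(t+1)·PV
  1        70.00        67.2430        67.2430         134.4861
  2        70.00        64.5947       129.1893         387.5679
  3        70.00        62.0506       186.1517         744.6070
  4        70.00        59.6067       238.4268       1,192.1341
  5        70.00        57.2591       286.2954       1,717.7725
  6        70.00        55.0039       330.0235       2,310.1648
  7     1,070.00       807.6602     5,653.6213      45,228.9700
  Σ                  1,173.4182     6,890.9511      51,715.7024
P = 1,173.4182.
Convexity = Σ t(t+1)·PV / [P·(1+y)²] = 51,715.7024 / (1,173.4182 × 1.083681) = 40.66944.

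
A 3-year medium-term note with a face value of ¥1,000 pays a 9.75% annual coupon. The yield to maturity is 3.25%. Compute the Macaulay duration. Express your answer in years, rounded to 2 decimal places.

2.76 years

Periodic yield y = 0.0325. Discount each cash flow and weight by its year:
  t   CF        PV=CF/(1+0.0325)^t    t·PV
  1        97.50        94.4310        94.4310
  2        97.50        91.4586       182.9172
  3     1,097.50       997.0900     2,991.2699
  Σ                  1,182.9796     3,268.6181
Price P = Σ PV = 1,182.9796.
Macaulay duration = Σ(t·PV) / P = 3,268.6181 / 1,182.9796 = 2.76304 years.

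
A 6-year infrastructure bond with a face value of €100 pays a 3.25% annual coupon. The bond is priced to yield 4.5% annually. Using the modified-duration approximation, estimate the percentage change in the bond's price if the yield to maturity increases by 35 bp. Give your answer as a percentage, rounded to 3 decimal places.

-1.852%

Periodic yield y = 0.045. Modified duration first:
  t   CF        PV=CF/(1+0.045)^t    t·PV
  1         3.25         3.1100         3.1100
  2         3.25         2.9761         5.9522
  3         3.25         2.8480         8.5439
  4         3.25         2.7253        10.9013
  5         3.25         2.6080        13.0398
  6       103.25        79.2852       475.7114
  Σ                     93.5527       517.2587
P = 93.5527; D_Mac = 5.52906 yrs; D_mod = 5.52906/(1+0.045) = 5.29097 yrs.
ΔP/P ≈ -D_mod · Δy = -5.29097 × (+0.0035) = -0.018518 = -1.8518%.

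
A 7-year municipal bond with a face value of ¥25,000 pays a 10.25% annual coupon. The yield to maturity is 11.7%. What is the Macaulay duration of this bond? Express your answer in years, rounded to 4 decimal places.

5.2600 years

Periodic yield y = 0.117. Discount each cash flow and weight by its year:
  t   CF        PV=CF/(1+0.117)^t    t·PV
  1     2,562.50     2,294.0913     2,294.0913
  2     2,562.50     2,053.7971     4,107.5941
  3     2,562.50     1,838.6724     5,516.0172
  4     2,562.50     1,646.0809     6,584.3237
  5     2,562.50     1,473.6624     7,368.3121
  6     2,562.50     1,319.3039     7,915.8232
  7    27,562.50    12,704.1729    88,929.2101
  Σ                 23,329.7809   122,715.3717
Price P = Σ PV = 23,329.7809.
Macaulay duration = Σ(t·PV) / P = 122,715.3717 / 23,329.7809 = 5.26003 years.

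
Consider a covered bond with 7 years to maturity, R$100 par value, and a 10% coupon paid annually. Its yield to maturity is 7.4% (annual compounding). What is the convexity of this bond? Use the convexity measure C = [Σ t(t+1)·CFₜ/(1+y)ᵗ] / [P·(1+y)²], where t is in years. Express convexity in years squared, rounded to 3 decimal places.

With y = 0.074:
  t   CF        PV=CF/(1+0.074)^t    t·PV        t(t+1)·PV
  1        10.00         9.3110         9.3110          18.6220
  2        10.00         8.6694        17.3389          52.0167
  3        10.00         8.0721        24.2163          96.8653
  4        10.00         7.5159        30.0637         150.3187
  5        10.00         6.9981        34.9904         209.9423
  6        10.00         6.5159        39.0954         273.6677
  7       110.00        66.7364       467.1547       3,737.2379
  Σ                    113.8188       622.1704       4,538.6705
P = 113.8188.
Convexity = Σ t(t+1)·PV / [P·(1+y)²] = 4,538.6705 / (113.8188 × 1.153476) = 34.57052.

34.571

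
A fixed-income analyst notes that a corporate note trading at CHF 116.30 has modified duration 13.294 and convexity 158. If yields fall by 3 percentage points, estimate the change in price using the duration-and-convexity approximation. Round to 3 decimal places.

Duration effect: -D_mod·Δy = -13.294 × (-0.03) = +0.398820
Convexity effect: ½·C·(Δy)² = 0.5 × 158 × (-0.03)² = +0.0711000
ΔP/P ≈ +0.398820 + 0.0711000 = +0.469920
ΔP ≈ 116.30 × (+0.469920) = +54.651696.

+CHF 54.652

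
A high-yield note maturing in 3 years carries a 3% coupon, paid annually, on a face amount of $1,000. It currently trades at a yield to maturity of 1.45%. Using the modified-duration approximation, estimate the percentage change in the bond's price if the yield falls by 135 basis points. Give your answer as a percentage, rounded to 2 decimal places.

+3.88%

Periodic yield y = 0.0145. Modified duration first:
  t   CF        PV=CF/(1+0.0145)^t    t·PV
  1        30.00        29.5712        29.5712
  2        30.00        29.1486        58.2971
  3     1,030.00       986.4636     2,959.3908
  Σ                  1,045.1834     3,047.2592
P = 1,045.1834; D_Mac = 2.91553 yrs; D_mod = 2.91553/(1+0.0145) = 2.87385 yrs.
ΔP/P ≈ -D_mod · Δy = -2.87385 × (-0.0135) = +0.038797 = +3.8797%.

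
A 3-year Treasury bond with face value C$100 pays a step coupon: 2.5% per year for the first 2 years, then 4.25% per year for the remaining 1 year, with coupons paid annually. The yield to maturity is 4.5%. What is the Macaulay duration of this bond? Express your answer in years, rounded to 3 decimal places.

Periodic yield y = 0.045. Discount each cash flow and weight by its year:
  t   CF        PV=CF/(1+0.045)^t    t·PV
  1         2.50         2.3923         2.3923
  2         2.50         2.2893         4.5786
  3       104.25        91.3539       274.0618
  Σ                     96.0356       281.0328
Price P = Σ PV = 96.0356.
Macaulay duration = Σ(t·PV) / P = 281.0328 / 96.0356 = 2.92634 years.

2.926 years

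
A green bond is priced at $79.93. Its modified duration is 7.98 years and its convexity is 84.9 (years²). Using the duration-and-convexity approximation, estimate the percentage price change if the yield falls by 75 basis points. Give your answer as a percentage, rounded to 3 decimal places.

Duration effect: -D_mod·Δy = -7.98 × (-0.0075) = +0.059850
Convexity effect: ½·C·(Δy)² = 0.5 × 84.9 × (-0.0075)² = +0.0023878125
ΔP/P ≈ +0.059850 + 0.0023878125 = +0.0622378125
= +6.22378125%.

+6.224%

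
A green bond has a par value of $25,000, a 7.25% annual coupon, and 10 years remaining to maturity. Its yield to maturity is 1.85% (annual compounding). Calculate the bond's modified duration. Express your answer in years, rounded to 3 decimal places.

7.805 years

Periodic yield y = 0.0185. First find Macaulay duration:
  t   CF        PV=CF/(1+0.0185)^t    t·PV
  1     1,812.50     1,779.5778     1,779.5778
  2     1,812.50     1,747.2536     3,494.5072
  3     1,812.50     1,715.5166     5,146.5497
  4     1,812.50     1,684.3560     6,737.4239
  5     1,812.50     1,653.7614     8,268.8070
  6     1,812.50     1,623.7225     9,742.3351
  7     1,812.50     1,594.2293    11,159.6050
  8     1,812.50     1,565.2718    12,522.1740
  9     1,812.50     1,536.8402    13,831.5619
  10   26,812.50    22,321.6851   223,216.8505
  Σ                 37,222.2142   295,899.3922
P = 37,222.2142; Macaulay duration = 295,899.3922 / 37,222.2142 = 7.94954 years.
Modified duration = D_Mac / (1 + y) = 7.94954 / 1.0185 = 7.80514 years.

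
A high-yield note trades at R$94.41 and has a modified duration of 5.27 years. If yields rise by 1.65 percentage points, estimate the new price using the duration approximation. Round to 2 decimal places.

Duration approximation: ΔP/P ≈ -D_mod · Δy = -5.27 × (+0.0165) = -0.086955.
New price ≈ 94.41 × (1 - 0.086955) = 86.20057845.

R$86.20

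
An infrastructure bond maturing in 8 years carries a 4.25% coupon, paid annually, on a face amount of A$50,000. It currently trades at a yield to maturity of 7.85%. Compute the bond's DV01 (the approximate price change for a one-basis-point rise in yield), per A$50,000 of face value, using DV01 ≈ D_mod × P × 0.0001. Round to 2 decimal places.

A$24.94

Periodic yield y = 0.0785.
  t   CF        PV=CF/(1+0.0785)^t    t·PV
  1     2,125.00     1,970.3292     1,970.3292
  2     2,125.00     1,826.9162     3,653.8325
  3     2,125.00     1,693.9418     5,081.8254
  4     2,125.00     1,570.6461     6,282.5843
  5     2,125.00     1,456.3246     7,281.6230
  6     2,125.00     1,350.3242     8,101.9450
  7     2,125.00     1,252.0391     8,764.2736
  8    52,125.00    28,476.3861   227,811.0887
  Σ                 39,596.9072   268,947.5017
P = 39,596.9072; D_Mac = 6.79213 yrs; D_mod = 6.29776 yrs.
DV01 ≈ 6.29776 × 39,596.9072 × 0.0001 = 24.937181.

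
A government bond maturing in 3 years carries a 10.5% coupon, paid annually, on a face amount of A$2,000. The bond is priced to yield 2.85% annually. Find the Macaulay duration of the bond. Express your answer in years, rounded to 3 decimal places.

2.751 years

Periodic yield y = 0.0285. Discount each cash flow and weight by its year:
  t   CF        PV=CF/(1+0.0285)^t    t·PV
  1       210.00       204.1808       204.1808
  2       210.00       198.5229       397.0459
  3     2,210.00     2,031.3249     6,093.9746
  Σ                  2,434.0287     6,695.2013
Price P = Σ PV = 2,434.0287.
Macaulay duration = Σ(t·PV) / P = 6,695.2013 / 2,434.0287 = 2.75067 years.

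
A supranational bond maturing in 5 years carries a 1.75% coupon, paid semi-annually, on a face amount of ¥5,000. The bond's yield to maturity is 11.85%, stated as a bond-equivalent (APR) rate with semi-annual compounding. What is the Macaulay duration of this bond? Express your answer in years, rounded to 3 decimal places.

Periodic yield y = 0.05925. Discount each cash flow and weight by its period:
  t   CF        PV=CF/(1+0.05925)^t    t·PV
  1        43.75        41.3028        41.3028
  2        43.75        38.9925        77.9850
  3        43.75        36.8114       110.4343
  4        43.75        34.7523       139.0094
  5        43.75        32.8084       164.0422
  6        43.75        30.9733       185.8397
  7        43.75        29.2408       204.6854
  8        43.75        27.6052       220.8413
  9        43.75        26.0610       234.5494
  10    5,043.75     2,836.4088    28,364.0881
  Σ                  3,134.9566    29,742.7775
Price P = Σ PV = 3,134.9566.
Macaulay duration = Σ(t·PV) / P = 29,742.7775 / 3,134.9566 = 9.48746 half-year periods.
In years: 9.48746 / 2 = 4.74373 years.

4.744 years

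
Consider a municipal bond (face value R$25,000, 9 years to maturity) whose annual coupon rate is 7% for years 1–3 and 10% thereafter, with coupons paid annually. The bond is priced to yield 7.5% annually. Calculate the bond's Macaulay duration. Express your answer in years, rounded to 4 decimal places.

6.8667 years

Periodic yield y = 0.075. Discount each cash flow and weight by its year:
  t   CF        PV=CF/(1+0.075)^t    t·PV
  1     1,750.00     1,627.9070     1,627.9070
  2     1,750.00     1,514.3321     3,028.6641
  3     1,750.00     1,408.6810     4,226.0430
  4     2,500.00     1,872.0013     7,488.0053
  5     2,500.00     1,741.3966     8,706.9829
  6     2,500.00     1,619.9038     9,719.4228
  7     2,500.00     1,506.8873    10,548.2108
  8     2,500.00     1,401.7556    11,214.0447
  9    27,500.00    14,343.5455   129,091.9095
  Σ                 27,036.4101   185,651.1901
Price P = Σ PV = 27,036.4101.
Macaulay duration = Σ(t·PV) / P = 185,651.1901 / 27,036.4101 = 6.86671 years.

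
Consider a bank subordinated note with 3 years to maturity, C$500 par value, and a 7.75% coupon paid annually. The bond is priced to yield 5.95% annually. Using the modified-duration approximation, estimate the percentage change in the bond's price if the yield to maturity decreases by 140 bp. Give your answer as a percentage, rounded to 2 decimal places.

+3.69%

Periodic yield y = 0.0595. Modified duration first:
  t   CF        PV=CF/(1+0.0595)^t    t·PV
  1        38.75        36.5739        36.5739
  2        38.75        34.5199        69.0398
  3       538.75       452.9856     1,358.9568
  Σ                    524.0794     1,464.5705
P = 524.0794; D_Mac = 2.79456 yrs; D_mod = 2.79456/(1+0.0595) = 2.63762 yrs.
ΔP/P ≈ -D_mod · Δy = -2.63762 × (-0.014) = +0.036927 = +3.6927%.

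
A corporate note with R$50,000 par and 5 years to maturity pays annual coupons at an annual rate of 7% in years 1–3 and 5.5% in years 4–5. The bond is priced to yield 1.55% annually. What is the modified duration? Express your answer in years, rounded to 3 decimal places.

Periodic yield y = 0.0155. First find Macaulay duration:
  t   CF        PV=CF/(1+0.0155)^t    t·PV
  1     3,500.00     3,446.5780     3,446.5780
  2     3,500.00     3,393.9715     6,787.9430
  3     3,500.00     3,342.1679    10,026.5036
  4     2,750.00     2,585.9075    10,343.6299
  5    52,750.00    48,845.3049   244,226.5247
  Σ                 61,613.9298   274,831.1793
P = 61,613.9298; Macaulay duration = 274,831.1793 / 61,613.9298 = 4.46054 years.
Modified duration = D_Mac / (1 + y) = 4.46054 / 1.0155 = 4.39245 years.

4.392 years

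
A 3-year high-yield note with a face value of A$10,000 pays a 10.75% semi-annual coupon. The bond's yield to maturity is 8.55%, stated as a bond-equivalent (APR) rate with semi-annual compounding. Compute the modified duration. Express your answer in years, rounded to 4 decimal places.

2.5449 years

Periodic yield y = 0.04275. First find Macaulay duration:
  t   CF        PV=CF/(1+0.04275)^t    t·PV
  1       537.50       515.4639       515.4639
  2       537.50       494.3313       988.6625
  3       537.50       474.0650     1,422.1949
  4       537.50       454.6296     1,818.5183
  5       537.50       435.9910     2,179.9548
  6    10,537.50     8,197.0276    49,182.1655
  Σ                 10,571.5083    56,106.9599
P = 10,571.5083; Macaulay duration = 56,106.9599 / 10,571.5083 = 5.30738 half-year periods = 2.65369 years.
Modified duration = D_Mac / (1 + y) = 2.65369 / 1.04275 = 2.54489 years.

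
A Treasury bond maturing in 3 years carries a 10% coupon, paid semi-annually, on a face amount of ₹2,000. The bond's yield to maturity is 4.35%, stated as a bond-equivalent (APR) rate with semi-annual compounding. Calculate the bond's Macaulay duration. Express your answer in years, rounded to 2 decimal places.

2.69 years

Periodic yield y = 0.02175. Discount each cash flow and weight by its period:
  t   CF        PV=CF/(1+0.02175)^t    t·PV
  1       100.00        97.8713        97.8713
  2       100.00        95.7879       191.5758
  3       100.00        93.7489       281.2466
  4       100.00        91.7532       367.0130
  5       100.00        89.8001       449.0004
  6     2,100.00     1,845.6588    11,073.9528
  Σ                  2,314.6202    12,460.6599
Price P = Σ PV = 2,314.6202.
Macaulay duration = Σ(t·PV) / P = 12,460.6599 / 2,314.6202 = 5.38346 half-year periods.
In years: 5.38346 / 2 = 2.69173 years.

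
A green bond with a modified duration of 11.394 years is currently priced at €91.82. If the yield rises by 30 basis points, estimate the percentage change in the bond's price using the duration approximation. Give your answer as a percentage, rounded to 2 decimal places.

Duration approximation: ΔP/P ≈ -D_mod · Δy = -11.394 × (+0.003) = -0.034182.
As a percentage: -3.4182%.

-3.42%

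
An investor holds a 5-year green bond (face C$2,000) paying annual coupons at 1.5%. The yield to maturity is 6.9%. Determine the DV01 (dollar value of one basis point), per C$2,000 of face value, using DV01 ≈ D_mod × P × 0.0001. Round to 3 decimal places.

C$0.703

Periodic yield y = 0.069.
  t   CF        PV=CF/(1+0.069)^t    t·PV
  1        30.00        28.0636        28.0636
  2        30.00        26.2522        52.5044
  3        30.00        24.5577        73.6732
  4        30.00        22.9726        91.8905
  5     2,030.00     1,454.1443     7,270.7216
  Σ                  1,555.9905     7,516.8533
P = 1,555.9905; D_Mac = 4.83091 yrs; D_mod = 4.51909 yrs.
DV01 ≈ 4.51909 × 1,555.9905 × 0.0001 = 0.703167.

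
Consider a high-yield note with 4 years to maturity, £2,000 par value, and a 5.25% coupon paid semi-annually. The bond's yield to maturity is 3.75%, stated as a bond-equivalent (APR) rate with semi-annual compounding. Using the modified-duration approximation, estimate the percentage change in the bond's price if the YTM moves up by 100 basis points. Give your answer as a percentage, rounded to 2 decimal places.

Periodic yield y = 0.01875. Modified duration first:
  t   CF        PV=CF/(1+0.01875)^t    t·PV
  1        52.50        51.5337        51.5337
  2        52.50        50.5853       101.1705
  3        52.50        49.6543       148.9628
  4        52.50        48.7404       194.9615
  5        52.50        47.8433       239.2165
  6        52.50        46.9628       281.7765
  7        52.50        46.0984       322.6889
  8     2,052.50     1,769.0585    14,152.4679
  Σ                  2,110.4766    15,492.7784
P = 2,110.4766; D_Mac = 7.34089 half-year periods = 3.67045 yrs; D_mod = 3.67045/(1+0.01875) = 3.60289 yrs.
ΔP/P ≈ -D_mod · Δy = -3.60289 × (+0.01) = -0.036029 = -3.6029%.

-3.60%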